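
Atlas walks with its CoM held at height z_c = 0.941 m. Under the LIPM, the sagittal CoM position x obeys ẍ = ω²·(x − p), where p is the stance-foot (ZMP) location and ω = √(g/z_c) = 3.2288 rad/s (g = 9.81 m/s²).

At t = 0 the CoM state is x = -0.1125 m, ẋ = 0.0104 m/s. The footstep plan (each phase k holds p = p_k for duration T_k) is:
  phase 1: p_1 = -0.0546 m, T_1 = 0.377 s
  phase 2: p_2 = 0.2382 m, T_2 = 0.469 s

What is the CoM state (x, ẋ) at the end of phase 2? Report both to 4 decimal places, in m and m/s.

phase 1: p=-0.0546, T=0.377, ωT=1.217258, cosh=1.836976, sinh=1.540935; start (x,ẋ)=(-0.112500, 0.010400) → end (x,ẋ)=(-0.155998, -0.268969)
phase 2: p=0.2382, T=0.469, ωT=1.514307, cosh=2.383115, sinh=2.163155; start (x,ẋ)=(-0.155998, -0.268969) → end (x,ẋ)=(-0.881416, -3.394217)

x = -0.8814, ẋ = -3.3942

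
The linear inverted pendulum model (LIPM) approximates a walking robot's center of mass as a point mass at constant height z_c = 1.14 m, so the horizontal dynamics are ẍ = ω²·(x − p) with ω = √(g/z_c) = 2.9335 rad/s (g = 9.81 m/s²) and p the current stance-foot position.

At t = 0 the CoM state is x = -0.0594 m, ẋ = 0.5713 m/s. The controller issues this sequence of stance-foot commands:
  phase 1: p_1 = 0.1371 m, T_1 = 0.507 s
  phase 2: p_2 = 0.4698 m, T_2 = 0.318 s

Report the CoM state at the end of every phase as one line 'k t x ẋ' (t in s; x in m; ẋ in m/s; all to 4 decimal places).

phase 1: p=0.1371, T=0.507, ωT=1.487285, cosh=2.325524, sinh=2.099539; start (x,ẋ)=(-0.059400, 0.571300) → end (x,ẋ)=(0.089020, 0.118329)
phase 2: p=0.4698, T=0.318, ωT=0.932853, cosh=1.467590, sinh=1.074160; start (x,ẋ)=(0.089020, 0.118329) → end (x,ẋ)=(-0.045700, -1.026197)

1 0.5070 0.0890 0.1183
2 0.8250 -0.0457 -1.0262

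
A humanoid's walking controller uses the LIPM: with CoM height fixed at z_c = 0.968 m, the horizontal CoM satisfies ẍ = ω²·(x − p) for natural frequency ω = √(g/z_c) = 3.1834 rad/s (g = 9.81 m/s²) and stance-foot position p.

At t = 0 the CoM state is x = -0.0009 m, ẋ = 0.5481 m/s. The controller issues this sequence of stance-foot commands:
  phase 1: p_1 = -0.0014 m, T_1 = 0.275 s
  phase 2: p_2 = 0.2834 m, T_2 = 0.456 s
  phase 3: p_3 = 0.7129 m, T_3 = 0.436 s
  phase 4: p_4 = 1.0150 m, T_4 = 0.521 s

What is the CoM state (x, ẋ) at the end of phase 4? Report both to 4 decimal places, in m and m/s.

phase 1: p=-0.0014, T=0.275, ωT=0.875435, cosh=1.408300, sinh=0.991619; start (x,ẋ)=(-0.000900, 0.548100) → end (x,ẋ)=(0.170036, 0.773468)
phase 2: p=0.2834, T=0.456, ωT=1.451630, cosh=2.252129, sinh=2.017941; start (x,ẋ)=(0.170036, 0.773468) → end (x,ẋ)=(0.518386, 1.013706)
phase 3: p=0.7129, T=0.436, ωT=1.387962, cosh=2.128131, sinh=1.878547; start (x,ẋ)=(0.518386, 1.013706) → end (x,ẋ)=(0.897144, 0.994071)
phase 4: p=1.0150, T=0.521, ωT=1.658551, cosh=2.721056, sinh=2.530642; start (x,ẋ)=(0.897144, 0.994071) → end (x,ẋ)=(1.484542, 1.755466)

x = 1.4845, ẋ = 1.7555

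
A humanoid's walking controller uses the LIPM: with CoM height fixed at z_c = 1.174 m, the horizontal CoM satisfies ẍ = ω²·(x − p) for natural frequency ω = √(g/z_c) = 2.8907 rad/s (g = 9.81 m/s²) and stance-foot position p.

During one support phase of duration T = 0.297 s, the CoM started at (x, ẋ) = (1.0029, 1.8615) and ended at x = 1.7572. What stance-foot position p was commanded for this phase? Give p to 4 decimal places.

ωT = 2.8907·0.297 = 0.858538; cosh(ωT) = 1.391745, sinh(ωT) = 0.967963
x(T) = p + (x₀−p)·cosh(ωT) + (ẋ₀/ω)·sinh(ωT) ⇒ p·(1 − cosh) = x(T) − x₀·cosh − (ẋ₀/ω)·sinh
numerator   = 1.7572 − (1.0029)·1.391745 − (1.8615/2.8907)·0.967963 = -0.261912
denominator = 1 − 1.391745 = -0.391745
p = -0.261912 / -0.391745 = 0.6686

p = 0.6686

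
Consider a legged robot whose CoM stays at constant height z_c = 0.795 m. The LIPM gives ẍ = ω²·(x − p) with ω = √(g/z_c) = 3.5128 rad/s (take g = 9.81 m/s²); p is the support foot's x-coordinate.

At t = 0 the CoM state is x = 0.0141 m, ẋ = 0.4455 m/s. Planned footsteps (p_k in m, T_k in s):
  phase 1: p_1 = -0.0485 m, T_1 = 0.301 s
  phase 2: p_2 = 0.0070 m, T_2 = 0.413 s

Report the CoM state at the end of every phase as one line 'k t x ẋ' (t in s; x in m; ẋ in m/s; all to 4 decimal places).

1 0.3010 0.2130 0.9969
2 0.7140 1.0427 3.7024

phase 1: p=-0.0485, T=0.301, ωT=1.057353, cosh=1.613057, sinh=1.265683; start (x,ẋ)=(0.014100, 0.445500) → end (x,ẋ)=(0.212994, 0.996942)
phase 2: p=0.0070, T=0.413, ωT=1.450786, cosh=2.250427, sinh=2.016041; start (x,ẋ)=(0.212994, 0.996942) → end (x,ẋ)=(1.042732, 3.702383)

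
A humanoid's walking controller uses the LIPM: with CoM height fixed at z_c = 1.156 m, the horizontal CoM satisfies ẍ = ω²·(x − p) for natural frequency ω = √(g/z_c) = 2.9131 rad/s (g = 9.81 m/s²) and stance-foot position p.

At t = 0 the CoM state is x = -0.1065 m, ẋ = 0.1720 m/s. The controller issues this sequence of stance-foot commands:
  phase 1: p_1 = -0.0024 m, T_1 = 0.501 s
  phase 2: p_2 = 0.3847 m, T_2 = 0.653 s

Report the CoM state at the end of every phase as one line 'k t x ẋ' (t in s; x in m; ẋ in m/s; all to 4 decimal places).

phase 1: p=-0.0024, T=0.501, ωT=1.459463, cosh=2.268005, sinh=2.035644; start (x,ẋ)=(-0.106500, 0.172000) → end (x,ẋ)=(-0.118307, -0.227220)
phase 2: p=0.3847, T=0.653, ωT=1.902254, cosh=3.425108, sinh=3.275876; start (x,ẋ)=(-0.118307, -0.227220) → end (x,ẋ)=(-1.593671, -5.578429)

1 0.5010 -0.1183 -0.2272
2 1.1540 -1.5937 -5.5784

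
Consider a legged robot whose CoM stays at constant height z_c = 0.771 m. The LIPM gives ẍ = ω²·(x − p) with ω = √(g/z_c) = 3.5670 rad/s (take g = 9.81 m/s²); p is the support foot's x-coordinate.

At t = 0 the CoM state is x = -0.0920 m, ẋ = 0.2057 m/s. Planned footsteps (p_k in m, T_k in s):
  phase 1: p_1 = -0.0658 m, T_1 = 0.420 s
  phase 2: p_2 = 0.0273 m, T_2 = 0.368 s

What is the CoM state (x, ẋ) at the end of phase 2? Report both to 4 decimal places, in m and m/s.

phase 1: p=-0.0658, T=0.420, ωT=1.498140, cosh=2.348453, sinh=2.124908; start (x,ẋ)=(-0.092000, 0.205700) → end (x,ẋ)=(-0.004791, 0.284493)
phase 2: p=0.0273, T=0.368, ωT=1.312656, cosh=1.992567, sinh=1.723463; start (x,ẋ)=(-0.004791, 0.284493) → end (x,ẋ)=(0.100814, 0.369586)

x = 0.1008, ẋ = 0.3696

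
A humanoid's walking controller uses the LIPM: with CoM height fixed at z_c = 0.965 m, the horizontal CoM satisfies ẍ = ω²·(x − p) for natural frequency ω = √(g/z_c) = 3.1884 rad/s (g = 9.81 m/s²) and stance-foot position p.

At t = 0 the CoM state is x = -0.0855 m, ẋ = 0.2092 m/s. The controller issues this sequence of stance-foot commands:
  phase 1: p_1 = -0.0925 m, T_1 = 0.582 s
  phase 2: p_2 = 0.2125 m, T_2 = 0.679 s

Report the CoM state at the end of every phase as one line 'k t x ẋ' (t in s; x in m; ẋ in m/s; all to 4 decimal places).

1 0.5820 0.1351 0.7550
2 1.2610 0.8891 2.2721

phase 1: p=-0.0925, T=0.582, ωT=1.855649, cosh=3.276099, sinh=3.119748; start (x,ẋ)=(-0.085500, 0.209200) → end (x,ẋ)=(0.135128, 0.754989)
phase 2: p=0.2125, T=0.679, ωT=2.164924, cosh=4.414347, sinh=4.299589; start (x,ẋ)=(0.135128, 0.754989) → end (x,ẋ)=(0.889064, 2.272108)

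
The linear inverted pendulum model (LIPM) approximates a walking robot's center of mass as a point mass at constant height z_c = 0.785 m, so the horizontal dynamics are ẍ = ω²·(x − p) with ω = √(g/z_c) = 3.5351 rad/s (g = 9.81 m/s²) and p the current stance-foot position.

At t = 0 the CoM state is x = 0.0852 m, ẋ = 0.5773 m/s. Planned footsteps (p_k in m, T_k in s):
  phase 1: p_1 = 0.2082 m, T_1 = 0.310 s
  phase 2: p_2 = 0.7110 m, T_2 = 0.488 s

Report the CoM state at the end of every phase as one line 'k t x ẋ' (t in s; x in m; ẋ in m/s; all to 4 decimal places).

phase 1: p=0.2082, T=0.310, ωT=1.095881, cosh=1.663031, sinh=1.328786; start (x,ẋ)=(0.085200, 0.577300) → end (x,ẋ)=(0.220645, 0.382289)
phase 2: p=0.7110, T=0.488, ωT=1.725129, cosh=2.895697, sinh=2.717547; start (x,ẋ)=(0.220645, 0.382289) → end (x,ẋ)=(-0.415042, -3.603752)

1 0.3100 0.2206 0.3823
2 0.7980 -0.4150 -3.6038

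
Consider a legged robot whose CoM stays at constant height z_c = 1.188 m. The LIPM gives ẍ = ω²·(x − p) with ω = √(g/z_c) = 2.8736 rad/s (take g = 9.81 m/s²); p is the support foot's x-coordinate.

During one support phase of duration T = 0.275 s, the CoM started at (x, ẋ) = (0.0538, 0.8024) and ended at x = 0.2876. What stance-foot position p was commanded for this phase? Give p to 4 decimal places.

p = 0.0859

ωT = 2.8736·0.275 = 0.790240; cosh(ωT) = 1.328831, sinh(ωT) = 0.875095
x(T) = p + (x₀−p)·cosh(ωT) + (ẋ₀/ω)·sinh(ωT) ⇒ p·(1 − cosh) = x(T) − x₀·cosh − (ẋ₀/ω)·sinh
numerator   = 0.2876 − (0.0538)·1.328831 − (0.8024/2.8736)·0.875095 = -0.028245
denominator = 1 − 1.328831 = -0.328831
p = -0.028245 / -0.328831 = 0.0859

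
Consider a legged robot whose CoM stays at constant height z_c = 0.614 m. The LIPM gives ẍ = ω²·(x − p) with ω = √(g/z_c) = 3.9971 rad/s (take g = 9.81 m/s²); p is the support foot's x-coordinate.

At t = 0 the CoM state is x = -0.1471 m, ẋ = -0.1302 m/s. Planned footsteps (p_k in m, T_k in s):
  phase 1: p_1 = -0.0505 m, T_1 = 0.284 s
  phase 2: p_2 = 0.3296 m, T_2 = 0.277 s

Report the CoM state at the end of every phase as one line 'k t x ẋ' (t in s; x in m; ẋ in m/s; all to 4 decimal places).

phase 1: p=-0.0505, T=0.284, ωT=1.135176, cosh=1.716544, sinh=1.395178; start (x,ẋ)=(-0.147100, -0.130200) → end (x,ẋ)=(-0.261764, -0.762200)
phase 2: p=0.3296, T=0.277, ωT=1.107197, cosh=1.678174, sinh=1.347690; start (x,ẋ)=(-0.261764, -0.762200) → end (x,ẋ)=(-0.919801, -4.464695)

1 0.2840 -0.2618 -0.7622
2 0.5610 -0.9198 -4.4647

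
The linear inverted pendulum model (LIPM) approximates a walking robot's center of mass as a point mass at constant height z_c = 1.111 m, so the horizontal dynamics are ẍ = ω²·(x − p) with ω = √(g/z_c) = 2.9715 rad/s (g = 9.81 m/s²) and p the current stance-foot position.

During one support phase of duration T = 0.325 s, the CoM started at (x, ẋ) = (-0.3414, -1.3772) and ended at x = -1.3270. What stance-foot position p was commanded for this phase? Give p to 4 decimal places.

p = 0.5820

ωT = 2.9715·0.325 = 0.965737; cosh(ωT) = 1.503713, sinh(ωT) = 1.123011
x(T) = p + (x₀−p)·cosh(ωT) + (ẋ₀/ω)·sinh(ωT) ⇒ p·(1 − cosh) = x(T) − x₀·cosh − (ẋ₀/ω)·sinh
numerator   = -1.3270 − (-0.3414)·1.503713 − (-1.3772/2.9715)·1.123011 = -0.293151
denominator = 1 − 1.503713 = -0.503713
p = -0.293151 / -0.503713 = 0.5820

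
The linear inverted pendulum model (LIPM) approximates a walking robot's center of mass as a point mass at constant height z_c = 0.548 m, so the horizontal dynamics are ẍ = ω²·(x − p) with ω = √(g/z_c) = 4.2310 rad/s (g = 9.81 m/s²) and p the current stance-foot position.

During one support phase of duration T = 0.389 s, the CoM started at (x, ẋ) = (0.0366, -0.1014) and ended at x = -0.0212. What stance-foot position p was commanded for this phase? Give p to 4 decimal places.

p = 0.0354

ωT = 4.2310·0.389 = 1.645859; cosh(ωT) = 2.689155, sinh(ωT) = 2.496308
x(T) = p + (x₀−p)·cosh(ωT) + (ẋ₀/ω)·sinh(ωT) ⇒ p·(1 − cosh) = x(T) − x₀·cosh − (ẋ₀/ω)·sinh
numerator   = -0.0212 − (0.0366)·2.689155 − (-0.1014/4.2310)·2.496308 = -0.059797
denominator = 1 − 2.689155 = -1.689155
p = -0.059797 / -1.689155 = 0.0354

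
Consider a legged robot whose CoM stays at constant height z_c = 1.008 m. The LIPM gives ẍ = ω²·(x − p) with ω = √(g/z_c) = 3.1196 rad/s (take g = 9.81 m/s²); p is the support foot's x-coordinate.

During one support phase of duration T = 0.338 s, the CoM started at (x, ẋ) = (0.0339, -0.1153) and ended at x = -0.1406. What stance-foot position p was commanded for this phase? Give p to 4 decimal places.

p = 0.2438

ωT = 3.1196·0.338 = 1.054425; cosh(ωT) = 1.609358, sinh(ωT) = 1.260965
x(T) = p + (x₀−p)·cosh(ωT) + (ẋ₀/ω)·sinh(ωT) ⇒ p·(1 − cosh) = x(T) − x₀·cosh − (ẋ₀/ω)·sinh
numerator   = -0.1406 − (0.0339)·1.609358 − (-0.1153/3.1196)·1.260965 = -0.148552
denominator = 1 − 1.609358 = -0.609358
p = -0.148552 / -0.609358 = 0.2438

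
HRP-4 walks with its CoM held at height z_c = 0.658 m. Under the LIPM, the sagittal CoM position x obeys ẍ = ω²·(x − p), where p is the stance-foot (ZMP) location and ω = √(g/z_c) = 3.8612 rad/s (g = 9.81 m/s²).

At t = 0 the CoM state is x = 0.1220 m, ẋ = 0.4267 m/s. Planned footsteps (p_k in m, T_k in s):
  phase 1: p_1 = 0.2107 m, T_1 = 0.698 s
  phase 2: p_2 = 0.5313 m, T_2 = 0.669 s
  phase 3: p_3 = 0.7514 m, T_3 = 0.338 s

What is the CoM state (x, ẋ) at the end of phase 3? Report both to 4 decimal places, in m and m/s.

x = 0.3694, ẋ = -1.2180

phase 1: p=0.2107, T=0.698, ωT=2.695118, cosh=7.437397, sinh=7.369863; start (x,ẋ)=(0.122000, 0.426700) → end (x,ẋ)=(0.365444, 0.649445)
phase 2: p=0.5313, T=0.669, ωT=2.583143, cosh=6.657108, sinh=6.581572; start (x,ẋ)=(0.365444, 0.649445) → end (x,ẋ)=(0.534184, 0.108565)
phase 3: p=0.7514, T=0.338, ωT=1.305086, cosh=1.979577, sinh=1.708428; start (x,ẋ)=(0.534184, 0.108565) → end (x,ẋ)=(0.369440, -1.217970)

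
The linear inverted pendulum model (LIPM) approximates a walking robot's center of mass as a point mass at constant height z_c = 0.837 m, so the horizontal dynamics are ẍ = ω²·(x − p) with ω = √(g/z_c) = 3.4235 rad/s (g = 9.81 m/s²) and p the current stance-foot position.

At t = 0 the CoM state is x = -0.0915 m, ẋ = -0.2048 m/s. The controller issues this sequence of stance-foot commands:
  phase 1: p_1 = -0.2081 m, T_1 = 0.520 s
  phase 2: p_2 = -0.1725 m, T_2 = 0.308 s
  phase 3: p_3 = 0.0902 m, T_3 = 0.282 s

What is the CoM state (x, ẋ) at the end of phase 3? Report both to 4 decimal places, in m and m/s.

x = 0.8298, ẋ = 2.8773

phase 1: p=-0.2081, T=0.520, ωT=1.780220, cosh=3.049881, sinh=2.881280; start (x,ẋ)=(-0.091500, -0.204800) → end (x,ẋ)=(-0.024847, 0.525534)
phase 2: p=-0.1725, T=0.308, ωT=1.054438, cosh=1.609375, sinh=1.260987; start (x,ẋ)=(-0.024847, 0.525534) → end (x,ẋ)=(0.258700, 1.483196)
phase 3: p=0.0902, T=0.282, ωT=0.965427, cosh=1.503365, sinh=1.122544; start (x,ẋ)=(0.258700, 1.483196) → end (x,ẋ)=(0.829847, 2.877335)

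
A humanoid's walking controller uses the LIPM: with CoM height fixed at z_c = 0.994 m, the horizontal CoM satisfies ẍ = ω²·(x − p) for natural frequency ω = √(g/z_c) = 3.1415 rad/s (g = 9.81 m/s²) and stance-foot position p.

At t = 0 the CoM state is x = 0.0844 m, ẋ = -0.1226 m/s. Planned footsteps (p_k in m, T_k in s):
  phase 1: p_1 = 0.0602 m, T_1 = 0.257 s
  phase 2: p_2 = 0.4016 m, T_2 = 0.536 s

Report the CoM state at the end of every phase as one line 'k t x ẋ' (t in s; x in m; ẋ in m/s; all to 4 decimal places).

1 0.2570 0.0577 -0.0965
2 0.7930 -0.6364 -3.0783

phase 1: p=0.0602, T=0.257, ωT=0.807366, cosh=1.344013, sinh=0.897981; start (x,ẋ)=(0.084400, -0.122600) → end (x,ẋ)=(0.057681, -0.096508)
phase 2: p=0.4016, T=0.536, ωT=1.683844, cosh=2.785940, sinh=2.600281; start (x,ẋ)=(0.057681, -0.096508) → end (x,ẋ)=(-0.636420, -3.078268)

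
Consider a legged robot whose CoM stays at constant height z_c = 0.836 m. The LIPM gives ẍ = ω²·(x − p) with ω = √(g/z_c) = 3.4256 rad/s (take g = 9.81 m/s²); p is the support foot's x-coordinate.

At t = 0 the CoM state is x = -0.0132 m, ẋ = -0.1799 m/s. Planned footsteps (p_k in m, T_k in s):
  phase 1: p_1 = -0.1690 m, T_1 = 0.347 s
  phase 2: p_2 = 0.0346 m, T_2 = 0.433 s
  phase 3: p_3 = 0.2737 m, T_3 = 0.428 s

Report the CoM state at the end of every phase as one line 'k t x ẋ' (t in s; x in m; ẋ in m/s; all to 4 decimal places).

phase 1: p=-0.1690, T=0.347, ωT=1.188683, cosh=1.793689, sinh=1.489067; start (x,ẋ)=(-0.013200, -0.179900) → end (x,ẋ)=(0.032256, 0.472043)
phase 2: p=0.0346, T=0.433, ωT=1.483285, cosh=2.317145, sinh=2.090254; start (x,ẋ)=(0.032256, 0.472043) → end (x,ẋ)=(0.317204, 1.077011)
phase 3: p=0.2737, T=0.428, ωT=1.466157, cosh=2.281682, sinh=2.050871; start (x,ẋ)=(0.317204, 1.077011) → end (x,ẋ)=(1.017756, 2.763029)

1 0.3470 0.0323 0.4720
2 0.7800 0.3172 1.0770
3 1.2080 1.0178 2.7630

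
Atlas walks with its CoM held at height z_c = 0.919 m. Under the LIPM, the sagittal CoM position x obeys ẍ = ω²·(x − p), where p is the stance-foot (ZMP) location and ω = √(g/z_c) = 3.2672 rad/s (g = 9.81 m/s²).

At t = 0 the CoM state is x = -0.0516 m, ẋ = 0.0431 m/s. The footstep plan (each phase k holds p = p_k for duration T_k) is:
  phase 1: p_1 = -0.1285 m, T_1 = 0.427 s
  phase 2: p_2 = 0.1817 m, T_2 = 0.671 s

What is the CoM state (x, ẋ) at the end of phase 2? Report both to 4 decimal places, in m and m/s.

phase 1: p=-0.1285, T=0.427, ωT=1.395094, cosh=2.141583, sinh=1.893773; start (x,ẋ)=(-0.051600, 0.043100) → end (x,ẋ)=(0.061170, 0.568108)
phase 2: p=0.1817, T=0.671, ωT=2.192291, cosh=4.533685, sinh=4.422024; start (x,ẋ)=(0.061170, 0.568108) → end (x,ẋ)=(0.404166, 0.834248)

x = 0.4042, ẋ = 0.8342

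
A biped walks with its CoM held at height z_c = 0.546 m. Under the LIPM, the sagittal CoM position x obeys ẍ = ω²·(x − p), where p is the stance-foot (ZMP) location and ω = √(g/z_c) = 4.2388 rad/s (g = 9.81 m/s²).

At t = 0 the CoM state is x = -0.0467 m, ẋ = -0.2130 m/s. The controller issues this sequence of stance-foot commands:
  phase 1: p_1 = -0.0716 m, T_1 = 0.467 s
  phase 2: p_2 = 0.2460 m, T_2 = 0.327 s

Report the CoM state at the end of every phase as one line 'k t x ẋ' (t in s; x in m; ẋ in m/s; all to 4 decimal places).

1 0.4670 -0.1582 -0.4109
2 0.7940 -0.7944 -4.0846

phase 1: p=-0.0716, T=0.467, ωT=1.979520, cosh=3.688700, sinh=3.550564; start (x,ẋ)=(-0.046700, -0.213000) → end (x,ẋ)=(-0.158167, -0.410945)
phase 2: p=0.2460, T=0.327, ωT=1.386088, cosh=2.124612, sinh=1.874561; start (x,ẋ)=(-0.158167, -0.410945) → end (x,ẋ)=(-0.794435, -4.084568)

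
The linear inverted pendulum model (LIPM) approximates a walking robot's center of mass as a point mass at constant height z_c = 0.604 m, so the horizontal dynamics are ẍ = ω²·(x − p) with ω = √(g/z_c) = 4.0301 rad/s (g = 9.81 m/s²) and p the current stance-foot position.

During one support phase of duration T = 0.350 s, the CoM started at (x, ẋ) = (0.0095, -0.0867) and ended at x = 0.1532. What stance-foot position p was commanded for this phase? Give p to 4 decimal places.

ωT = 4.0301·0.350 = 1.410535; cosh(ωT) = 2.171080, sinh(ωT) = 1.927067
x(T) = p + (x₀−p)·cosh(ωT) + (ẋ₀/ω)·sinh(ωT) ⇒ p·(1 − cosh) = x(T) − x₀·cosh − (ẋ₀/ω)·sinh
numerator   = 0.1532 − (0.0095)·2.171080 − (-0.0867/4.0301)·1.927067 = 0.174032
denominator = 1 − 2.171080 = -1.171080
p = 0.174032 / -1.171080 = -0.1486

p = -0.1486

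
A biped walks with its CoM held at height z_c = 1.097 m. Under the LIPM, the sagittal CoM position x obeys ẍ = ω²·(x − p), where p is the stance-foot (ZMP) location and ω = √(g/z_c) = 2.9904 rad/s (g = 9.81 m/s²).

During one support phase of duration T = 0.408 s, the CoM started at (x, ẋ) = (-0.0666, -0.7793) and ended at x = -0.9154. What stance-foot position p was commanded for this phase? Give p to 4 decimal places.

ωT = 2.9904·0.408 = 1.220083; cosh(ωT) = 1.841338, sinh(ωT) = 1.546132
x(T) = p + (x₀−p)·cosh(ωT) + (ẋ₀/ω)·sinh(ωT) ⇒ p·(1 − cosh) = x(T) − x₀·cosh − (ẋ₀/ω)·sinh
numerator   = -0.9154 − (-0.0666)·1.841338 − (-0.7793/2.9904)·1.546132 = -0.389844
denominator = 1 − 1.841338 = -0.841338
p = -0.389844 / -0.841338 = 0.4634

p = 0.4634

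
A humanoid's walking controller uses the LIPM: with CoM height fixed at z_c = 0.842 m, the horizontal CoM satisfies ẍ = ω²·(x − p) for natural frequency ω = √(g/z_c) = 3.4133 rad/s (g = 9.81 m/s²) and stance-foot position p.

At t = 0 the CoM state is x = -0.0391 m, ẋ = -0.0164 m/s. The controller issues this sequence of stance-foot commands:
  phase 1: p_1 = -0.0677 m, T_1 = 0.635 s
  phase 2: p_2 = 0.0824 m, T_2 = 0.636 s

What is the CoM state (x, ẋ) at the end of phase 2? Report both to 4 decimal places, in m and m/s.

phase 1: p=-0.0677, T=0.635, ωT=2.167445, cosh=4.425205, sinh=4.310735; start (x,ẋ)=(-0.039100, -0.016400) → end (x,ẋ)=(0.038149, 0.348242)
phase 2: p=0.0824, T=0.636, ωT=2.170859, cosh=4.439944, sinh=4.325865; start (x,ẋ)=(0.038149, 0.348242) → end (x,ẋ)=(0.327274, 0.892788)

x = 0.3273, ẋ = 0.8928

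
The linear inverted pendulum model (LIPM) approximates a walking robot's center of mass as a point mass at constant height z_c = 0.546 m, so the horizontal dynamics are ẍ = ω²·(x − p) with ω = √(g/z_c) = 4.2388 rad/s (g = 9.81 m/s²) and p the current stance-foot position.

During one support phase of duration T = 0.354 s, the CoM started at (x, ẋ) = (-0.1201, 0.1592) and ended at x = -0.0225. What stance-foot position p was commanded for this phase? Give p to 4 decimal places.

ωT = 4.2388·0.354 = 1.500535; cosh(ωT) = 2.353550, sinh(ωT) = 2.130539
x(T) = p + (x₀−p)·cosh(ωT) + (ẋ₀/ω)·sinh(ωT) ⇒ p·(1 − cosh) = x(T) − x₀·cosh − (ẋ₀/ω)·sinh
numerator   = -0.0225 − (-0.1201)·2.353550 − (0.1592/4.2388)·2.130539 = 0.180143
denominator = 1 − 2.353550 = -1.353550
p = 0.180143 / -1.353550 = -0.1331

p = -0.1331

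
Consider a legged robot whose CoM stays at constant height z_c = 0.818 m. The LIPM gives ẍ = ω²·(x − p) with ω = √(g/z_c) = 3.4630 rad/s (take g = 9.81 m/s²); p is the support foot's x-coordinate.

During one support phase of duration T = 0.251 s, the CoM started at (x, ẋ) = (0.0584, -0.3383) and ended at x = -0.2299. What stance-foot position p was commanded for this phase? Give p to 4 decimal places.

p = 0.5365

ωT = 3.4630·0.251 = 0.869213; cosh(ωT) = 1.402157, sinh(ωT) = 0.982876
x(T) = p + (x₀−p)·cosh(ωT) + (ẋ₀/ω)·sinh(ωT) ⇒ p·(1 − cosh) = x(T) − x₀·cosh − (ẋ₀/ω)·sinh
numerator   = -0.2299 − (0.0584)·1.402157 − (-0.3383/3.4630)·0.982876 = -0.215769
denominator = 1 − 1.402157 = -0.402157
p = -0.215769 / -0.402157 = 0.5365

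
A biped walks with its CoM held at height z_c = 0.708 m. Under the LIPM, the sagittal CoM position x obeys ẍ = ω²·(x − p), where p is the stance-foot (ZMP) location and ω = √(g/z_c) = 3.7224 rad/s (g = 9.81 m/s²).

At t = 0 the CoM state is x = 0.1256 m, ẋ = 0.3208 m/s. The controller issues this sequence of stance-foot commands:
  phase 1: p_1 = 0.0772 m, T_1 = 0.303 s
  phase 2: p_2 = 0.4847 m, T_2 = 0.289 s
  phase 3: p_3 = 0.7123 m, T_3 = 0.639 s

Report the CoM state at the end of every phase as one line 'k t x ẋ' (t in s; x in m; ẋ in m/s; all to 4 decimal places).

phase 1: p=0.0772, T=0.303, ωT=1.127887, cosh=1.706420, sinh=1.382703; start (x,ẋ)=(0.125600, 0.320800) → end (x,ẋ)=(0.278953, 0.796533)
phase 2: p=0.4847, T=0.289, ωT=1.075774, cosh=1.636647, sinh=1.295613; start (x,ẋ)=(0.278953, 0.796533) → end (x,ẋ)=(0.425206, 0.311371)
phase 3: p=0.7123, T=0.639, ωT=2.378614, cosh=5.441306, sinh=5.348627; start (x,ẋ)=(0.425206, 0.311371) → end (x,ẋ)=(-0.402468, -4.021710)

1 0.3030 0.2790 0.7965
2 0.5920 0.4252 0.3114
3 1.2310 -0.4025 -4.0217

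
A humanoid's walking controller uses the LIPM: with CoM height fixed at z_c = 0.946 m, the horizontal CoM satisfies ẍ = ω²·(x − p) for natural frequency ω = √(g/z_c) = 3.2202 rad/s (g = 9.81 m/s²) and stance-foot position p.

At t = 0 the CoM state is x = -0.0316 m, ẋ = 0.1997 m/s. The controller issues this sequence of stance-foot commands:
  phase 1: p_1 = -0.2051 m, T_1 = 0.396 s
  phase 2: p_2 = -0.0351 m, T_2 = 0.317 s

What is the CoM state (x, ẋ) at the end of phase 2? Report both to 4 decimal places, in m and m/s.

phase 1: p=-0.2051, T=0.396, ωT=1.275199, cosh=1.929395, sinh=1.650020; start (x,ẋ)=(-0.031600, 0.199700) → end (x,ẋ)=(0.231976, 1.307174)
phase 2: p=-0.0351, T=0.317, ωT=1.020803, cosh=1.567864, sinh=1.207559; start (x,ẋ)=(0.231976, 1.307174) → end (x,ẋ)=(0.873822, 3.088017)

x = 0.8738, ẋ = 3.0880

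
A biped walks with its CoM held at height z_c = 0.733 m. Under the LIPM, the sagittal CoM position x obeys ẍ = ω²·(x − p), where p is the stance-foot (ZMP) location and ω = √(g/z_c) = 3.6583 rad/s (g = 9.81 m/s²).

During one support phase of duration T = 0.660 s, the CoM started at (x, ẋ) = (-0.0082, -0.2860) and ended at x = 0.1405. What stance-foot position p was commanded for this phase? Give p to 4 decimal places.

p = -0.1338

ωT = 3.6583·0.660 = 2.414478; cosh(ωT) = 5.636672, sinh(ωT) = 5.547258
x(T) = p + (x₀−p)·cosh(ωT) + (ẋ₀/ω)·sinh(ωT) ⇒ p·(1 − cosh) = x(T) − x₀·cosh − (ẋ₀/ω)·sinh
numerator   = 0.1405 − (-0.0082)·5.636672 − (-0.2860/3.6583)·5.547258 = 0.620396
denominator = 1 − 5.636672 = -4.636672
p = 0.620396 / -4.636672 = -0.1338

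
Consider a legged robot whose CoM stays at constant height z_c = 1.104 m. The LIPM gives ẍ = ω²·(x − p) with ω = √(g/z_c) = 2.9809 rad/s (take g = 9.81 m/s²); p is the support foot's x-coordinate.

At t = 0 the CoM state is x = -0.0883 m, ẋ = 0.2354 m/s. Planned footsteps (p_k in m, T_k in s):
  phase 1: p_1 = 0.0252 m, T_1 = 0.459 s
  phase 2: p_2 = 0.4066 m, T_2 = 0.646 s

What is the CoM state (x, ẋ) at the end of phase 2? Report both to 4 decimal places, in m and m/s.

phase 1: p=0.0252, T=0.459, ωT=1.368233, cosh=2.091480, sinh=1.836924; start (x,ẋ)=(-0.088300, 0.235400) → end (x,ẋ)=(-0.067122, -0.129156)
phase 2: p=0.4066, T=0.646, ωT=1.925661, cosh=3.502732, sinh=3.356952; start (x,ẋ)=(-0.067122, -0.129156) → end (x,ẋ)=(-1.398171, -5.192813)

x = -1.3982, ẋ = -5.1928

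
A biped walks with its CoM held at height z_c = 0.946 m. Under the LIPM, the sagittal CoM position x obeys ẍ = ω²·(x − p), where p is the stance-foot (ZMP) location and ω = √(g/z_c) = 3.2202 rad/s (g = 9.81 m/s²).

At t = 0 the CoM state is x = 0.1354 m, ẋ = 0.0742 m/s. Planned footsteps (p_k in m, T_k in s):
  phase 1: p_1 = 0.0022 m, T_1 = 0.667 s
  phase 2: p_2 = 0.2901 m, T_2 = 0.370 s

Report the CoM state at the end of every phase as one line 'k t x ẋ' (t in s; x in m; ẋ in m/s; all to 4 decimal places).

1 0.6670 0.6779 2.1344
2 1.0370 1.9775 5.7029

phase 1: p=0.0022, T=0.667, ωT=2.147873, cosh=4.341677, sinh=4.224945; start (x,ẋ)=(0.135400, 0.074200) → end (x,ẋ)=(0.677863, 2.134361)
phase 2: p=0.2901, T=0.370, ωT=1.191474, cosh=1.797852, sinh=1.494078; start (x,ẋ)=(0.677863, 2.134361) → end (x,ẋ)=(1.977521, 5.702880)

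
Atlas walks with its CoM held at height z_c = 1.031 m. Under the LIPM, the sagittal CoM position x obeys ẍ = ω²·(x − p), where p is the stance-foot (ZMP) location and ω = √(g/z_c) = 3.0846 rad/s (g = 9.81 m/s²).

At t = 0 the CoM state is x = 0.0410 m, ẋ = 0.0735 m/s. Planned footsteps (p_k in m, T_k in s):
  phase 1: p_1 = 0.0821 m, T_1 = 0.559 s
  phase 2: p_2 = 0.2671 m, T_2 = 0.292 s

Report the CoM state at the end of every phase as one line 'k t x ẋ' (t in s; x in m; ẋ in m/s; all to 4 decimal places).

phase 1: p=0.0821, T=0.559, ωT=1.724291, cosh=2.893422, sinh=2.715123; start (x,ẋ)=(0.041000, 0.073500) → end (x,ẋ)=(0.027876, -0.131549)
phase 2: p=0.2671, T=0.292, ωT=0.900703, cosh=1.433809, sinh=1.027525; start (x,ẋ)=(0.027876, -0.131549) → end (x,ẋ)=(-0.119722, -0.946836)

1 0.5590 0.0279 -0.1315
2 0.8510 -0.1197 -0.9468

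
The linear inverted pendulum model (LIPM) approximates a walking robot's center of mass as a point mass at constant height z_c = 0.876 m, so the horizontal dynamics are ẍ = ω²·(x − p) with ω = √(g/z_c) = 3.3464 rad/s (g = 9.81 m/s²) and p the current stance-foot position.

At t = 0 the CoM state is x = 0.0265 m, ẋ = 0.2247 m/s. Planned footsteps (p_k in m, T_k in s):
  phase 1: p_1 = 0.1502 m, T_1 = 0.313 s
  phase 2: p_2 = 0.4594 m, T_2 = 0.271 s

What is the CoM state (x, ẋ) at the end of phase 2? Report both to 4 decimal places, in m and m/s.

x = -0.1990, ẋ = -1.6951

phase 1: p=0.1502, T=0.313, ωT=1.047423, cosh=1.600569, sinh=1.249728; start (x,ẋ)=(0.026500, 0.224700) → end (x,ẋ)=(0.036125, -0.157677)
phase 2: p=0.4594, T=0.271, ωT=0.906874, cosh=1.440177, sinh=1.036393; start (x,ẋ)=(0.036125, -0.157677) → end (x,ẋ)=(-0.199024, -1.695079)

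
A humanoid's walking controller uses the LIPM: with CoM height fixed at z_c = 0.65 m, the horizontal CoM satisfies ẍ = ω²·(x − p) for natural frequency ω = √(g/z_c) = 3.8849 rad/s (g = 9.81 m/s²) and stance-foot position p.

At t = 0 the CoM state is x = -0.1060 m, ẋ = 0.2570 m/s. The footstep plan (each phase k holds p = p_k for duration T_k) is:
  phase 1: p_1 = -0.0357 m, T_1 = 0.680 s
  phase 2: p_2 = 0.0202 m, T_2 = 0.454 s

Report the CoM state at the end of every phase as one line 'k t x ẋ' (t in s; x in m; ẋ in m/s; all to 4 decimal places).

phase 1: p=-0.0357, T=0.680, ωT=2.641732, cosh=7.054367, sinh=6.983129; start (x,ẋ)=(-0.106000, 0.257000) → end (x,ẋ)=(-0.069663, -0.094179)
phase 2: p=0.0202, T=0.454, ωT=1.763745, cosh=3.002823, sinh=2.831421; start (x,ẋ)=(-0.069663, -0.094179) → end (x,ẋ)=(-0.318283, -1.271279)

1 0.6800 -0.0697 -0.0942
2 1.1340 -0.3183 -1.2713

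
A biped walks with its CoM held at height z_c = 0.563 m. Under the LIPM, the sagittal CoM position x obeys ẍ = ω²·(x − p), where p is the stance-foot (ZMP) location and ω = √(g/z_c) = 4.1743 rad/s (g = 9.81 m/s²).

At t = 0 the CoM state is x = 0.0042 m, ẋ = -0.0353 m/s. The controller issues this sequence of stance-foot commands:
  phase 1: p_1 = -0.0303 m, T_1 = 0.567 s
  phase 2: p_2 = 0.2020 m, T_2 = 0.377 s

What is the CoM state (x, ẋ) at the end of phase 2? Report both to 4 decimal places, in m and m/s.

x = 0.2879, ẋ = 0.5561

phase 1: p=-0.0303, T=0.567, ωT=2.366828, cosh=5.378646, sinh=5.284869; start (x,ẋ)=(0.004200, -0.035300) → end (x,ẋ)=(0.110572, 0.571225)
phase 2: p=0.2020, T=0.377, ωT=1.573711, cosh=2.515897, sinh=2.308622; start (x,ẋ)=(0.110572, 0.571225) → end (x,ẋ)=(0.287896, 0.556061)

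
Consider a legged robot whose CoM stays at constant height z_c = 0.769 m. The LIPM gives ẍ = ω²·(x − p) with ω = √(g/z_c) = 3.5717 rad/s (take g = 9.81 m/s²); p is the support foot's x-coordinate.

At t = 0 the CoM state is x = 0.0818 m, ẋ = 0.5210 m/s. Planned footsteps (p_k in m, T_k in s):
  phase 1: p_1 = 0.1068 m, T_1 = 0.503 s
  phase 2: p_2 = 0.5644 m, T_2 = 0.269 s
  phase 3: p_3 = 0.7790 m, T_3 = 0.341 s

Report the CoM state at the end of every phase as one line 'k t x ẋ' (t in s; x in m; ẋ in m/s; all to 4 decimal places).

1 0.5030 0.4570 1.3520
2 0.7720 0.8257 1.5975
3 1.1130 1.5547 3.1937

phase 1: p=0.1068, T=0.503, ωT=1.796565, cosh=3.097385, sinh=2.931518; start (x,ẋ)=(0.081800, 0.521000) → end (x,ẋ)=(0.456983, 1.351975)
phase 2: p=0.5644, T=0.269, ωT=0.960787, cosh=1.498173, sinh=1.115581; start (x,ẋ)=(0.456983, 1.351975) → end (x,ẋ)=(0.825745, 1.597486)
phase 3: p=0.7790, T=0.341, ωT=1.217950, cosh=1.838043, sinh=1.542207; start (x,ẋ)=(0.825745, 1.597486) → end (x,ẋ)=(1.554690, 3.193732)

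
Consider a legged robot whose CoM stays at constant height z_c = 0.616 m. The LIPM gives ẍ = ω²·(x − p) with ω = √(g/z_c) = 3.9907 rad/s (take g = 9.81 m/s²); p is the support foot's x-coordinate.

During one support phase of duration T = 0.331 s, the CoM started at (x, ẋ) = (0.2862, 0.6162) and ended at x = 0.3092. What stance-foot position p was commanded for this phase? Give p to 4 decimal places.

ωT = 3.9907·0.331 = 1.320922; cosh(ωT) = 2.006881, sinh(ωT) = 1.739992
x(T) = p + (x₀−p)·cosh(ωT) + (ẋ₀/ω)·sinh(ωT) ⇒ p·(1 − cosh) = x(T) − x₀·cosh − (ẋ₀/ω)·sinh
numerator   = 0.3092 − (0.2862)·2.006881 − (0.6162/3.9907)·1.739992 = -0.533840
denominator = 1 − 2.006881 = -1.006881
p = -0.533840 / -1.006881 = 0.5302

p = 0.5302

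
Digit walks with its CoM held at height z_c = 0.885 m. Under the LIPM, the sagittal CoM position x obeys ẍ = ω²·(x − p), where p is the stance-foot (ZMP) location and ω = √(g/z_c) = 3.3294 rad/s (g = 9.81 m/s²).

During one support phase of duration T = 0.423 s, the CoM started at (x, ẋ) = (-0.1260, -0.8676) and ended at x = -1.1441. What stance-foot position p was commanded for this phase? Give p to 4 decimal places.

p = 0.3172

ωT = 3.3294·0.423 = 1.408336; cosh(ωT) = 2.166848, sinh(ωT) = 1.922298
x(T) = p + (x₀−p)·cosh(ωT) + (ẋ₀/ω)·sinh(ωT) ⇒ p·(1 − cosh) = x(T) − x₀·cosh − (ẋ₀/ω)·sinh
numerator   = -1.1441 − (-0.1260)·2.166848 − (-0.8676/3.3294)·1.922298 = -0.370150
denominator = 1 − 2.166848 = -1.166848
p = -0.370150 / -1.166848 = 0.3172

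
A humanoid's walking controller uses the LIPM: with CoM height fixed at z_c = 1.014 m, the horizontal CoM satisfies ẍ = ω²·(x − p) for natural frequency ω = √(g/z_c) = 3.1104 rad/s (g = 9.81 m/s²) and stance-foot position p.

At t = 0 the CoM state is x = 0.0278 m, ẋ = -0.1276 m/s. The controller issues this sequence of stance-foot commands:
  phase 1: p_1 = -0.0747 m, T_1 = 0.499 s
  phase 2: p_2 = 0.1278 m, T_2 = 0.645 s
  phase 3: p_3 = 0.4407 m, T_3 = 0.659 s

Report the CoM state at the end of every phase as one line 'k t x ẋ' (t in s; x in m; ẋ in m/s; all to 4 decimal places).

phase 1: p=-0.0747, T=0.499, ωT=1.552090, cosh=2.466565, sinh=2.254760; start (x,ẋ)=(0.027800, -0.127600) → end (x,ẋ)=(0.085624, 0.404120)
phase 2: p=0.1278, T=0.645, ωT=2.006208, cosh=3.784784, sinh=3.650286; start (x,ẋ)=(0.085624, 0.404120) → end (x,ẋ)=(0.442439, 1.050651)
phase 3: p=0.4407, T=0.659, ωT=2.049754, cosh=3.947377, sinh=3.818610; start (x,ẋ)=(0.442439, 1.050651) → end (x,ẋ)=(1.737441, 4.167976)

1 0.4990 0.0856 0.4041
2 1.1440 0.4424 1.0507
3 1.8030 1.7374 4.1680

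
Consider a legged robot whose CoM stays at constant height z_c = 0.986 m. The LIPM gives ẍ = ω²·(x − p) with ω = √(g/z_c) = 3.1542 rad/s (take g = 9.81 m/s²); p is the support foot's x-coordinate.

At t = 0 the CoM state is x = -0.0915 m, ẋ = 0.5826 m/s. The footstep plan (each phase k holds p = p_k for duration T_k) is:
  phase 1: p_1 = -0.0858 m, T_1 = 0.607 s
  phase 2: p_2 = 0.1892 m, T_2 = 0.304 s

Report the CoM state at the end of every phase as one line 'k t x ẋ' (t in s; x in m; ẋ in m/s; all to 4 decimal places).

1 0.6070 0.5074 1.9595
2 0.9110 1.3565 4.0482

phase 1: p=-0.0858, T=0.607, ωT=1.914599, cosh=3.465811, sinh=3.318410; start (x,ẋ)=(-0.091500, 0.582600) → end (x,ẋ)=(0.507375, 1.959520)
phase 2: p=0.1892, T=0.304, ωT=0.958877, cosh=1.496044, sinh=1.112721; start (x,ẋ)=(0.507375, 1.959520) → end (x,ẋ)=(1.356473, 4.048242)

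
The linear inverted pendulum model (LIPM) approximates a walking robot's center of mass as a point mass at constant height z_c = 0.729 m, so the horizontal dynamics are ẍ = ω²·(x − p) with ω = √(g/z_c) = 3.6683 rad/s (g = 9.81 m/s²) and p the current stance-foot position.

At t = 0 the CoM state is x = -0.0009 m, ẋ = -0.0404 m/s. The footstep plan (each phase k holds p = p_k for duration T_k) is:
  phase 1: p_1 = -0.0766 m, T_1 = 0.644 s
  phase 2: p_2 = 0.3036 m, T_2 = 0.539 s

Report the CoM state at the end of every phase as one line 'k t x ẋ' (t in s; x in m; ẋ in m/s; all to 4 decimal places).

1 0.6440 0.2708 1.2446
2 1.1830 1.3848 4.1552

phase 1: p=-0.0766, T=0.644, ωT=2.362385, cosh=5.355219, sinh=5.261024; start (x,ẋ)=(-0.000900, -0.040400) → end (x,ẋ)=(0.270849, 1.244585)
phase 2: p=0.3036, T=0.539, ωT=1.977214, cosh=3.680523, sinh=3.542068; start (x,ẋ)=(0.270849, 1.244585) → end (x,ẋ)=(1.384816, 4.155175)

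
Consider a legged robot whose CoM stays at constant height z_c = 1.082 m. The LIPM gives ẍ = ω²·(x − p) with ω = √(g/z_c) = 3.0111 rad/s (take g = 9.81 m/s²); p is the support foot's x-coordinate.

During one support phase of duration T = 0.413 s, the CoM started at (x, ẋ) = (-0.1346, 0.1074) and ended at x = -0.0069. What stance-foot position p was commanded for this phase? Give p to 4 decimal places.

ωT = 3.0111·0.413 = 1.243584; cosh(ωT) = 1.878185, sinh(ωT) = 1.589836
x(T) = p + (x₀−p)·cosh(ωT) + (ẋ₀/ω)·sinh(ωT) ⇒ p·(1 − cosh) = x(T) − x₀·cosh − (ẋ₀/ω)·sinh
numerator   = -0.0069 − (-0.1346)·1.878185 − (0.1074/3.0111)·1.589836 = 0.189197
denominator = 1 − 1.878185 = -0.878185
p = 0.189197 / -0.878185 = -0.2154

p = -0.2154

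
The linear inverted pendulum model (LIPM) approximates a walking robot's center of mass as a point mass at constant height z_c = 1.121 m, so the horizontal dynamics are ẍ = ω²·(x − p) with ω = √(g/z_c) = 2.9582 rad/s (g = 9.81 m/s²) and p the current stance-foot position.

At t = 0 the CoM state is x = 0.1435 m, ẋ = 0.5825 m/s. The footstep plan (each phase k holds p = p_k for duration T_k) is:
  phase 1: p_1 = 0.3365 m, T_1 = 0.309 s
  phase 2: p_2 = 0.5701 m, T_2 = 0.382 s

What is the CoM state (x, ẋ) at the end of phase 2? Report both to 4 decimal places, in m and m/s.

phase 1: p=0.3365, T=0.309, ωT=0.914084, cosh=1.447686, sinh=1.046803; start (x,ẋ)=(0.143500, 0.582500) → end (x,ẋ)=(0.263223, 0.245624)
phase 2: p=0.5701, T=0.382, ωT=1.130032, cosh=1.709390, sinh=1.386367; start (x,ẋ)=(0.263223, 0.245624) → end (x,ẋ)=(0.160639, -0.838684)

x = 0.1606, ẋ = -0.8387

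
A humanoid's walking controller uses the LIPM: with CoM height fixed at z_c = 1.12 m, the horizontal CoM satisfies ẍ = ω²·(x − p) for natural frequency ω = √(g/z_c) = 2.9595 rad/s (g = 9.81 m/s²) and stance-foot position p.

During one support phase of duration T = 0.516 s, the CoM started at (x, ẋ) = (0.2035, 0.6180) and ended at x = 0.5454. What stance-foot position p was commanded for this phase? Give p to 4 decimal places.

ωT = 2.9595·0.516 = 1.527102; cosh(ωT) = 2.410988, sinh(ωT) = 2.193824
x(T) = p + (x₀−p)·cosh(ωT) + (ẋ₀/ω)·sinh(ωT) ⇒ p·(1 − cosh) = x(T) − x₀·cosh − (ẋ₀/ω)·sinh
numerator   = 0.5454 − (0.2035)·2.410988 − (0.6180/2.9595)·2.193824 = -0.403348
denominator = 1 − 2.410988 = -1.410988
p = -0.403348 / -1.410988 = 0.2859

p = 0.2859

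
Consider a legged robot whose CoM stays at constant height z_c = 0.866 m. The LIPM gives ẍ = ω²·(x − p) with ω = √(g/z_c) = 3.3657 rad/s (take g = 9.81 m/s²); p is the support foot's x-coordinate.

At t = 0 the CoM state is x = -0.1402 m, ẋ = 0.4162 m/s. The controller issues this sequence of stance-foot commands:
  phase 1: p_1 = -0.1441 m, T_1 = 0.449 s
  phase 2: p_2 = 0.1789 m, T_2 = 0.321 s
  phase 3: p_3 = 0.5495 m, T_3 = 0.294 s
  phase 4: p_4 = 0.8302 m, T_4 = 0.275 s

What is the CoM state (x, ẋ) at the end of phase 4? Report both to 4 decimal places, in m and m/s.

phase 1: p=-0.1441, T=0.449, ωT=1.511199, cosh=2.376404, sinh=2.155759; start (x,ẋ)=(-0.140200, 0.416200) → end (x,ẋ)=(0.131748, 1.017356)
phase 2: p=0.1789, T=0.321, ωT=1.080390, cosh=1.642645, sinh=1.303182; start (x,ẋ)=(0.131748, 1.017356) → end (x,ẋ)=(0.495360, 1.464339)
phase 3: p=0.5495, T=0.294, ωT=0.989516, cosh=1.530844, sinh=1.159088; start (x,ẋ)=(0.495360, 1.464339) → end (x,ẋ)=(0.970913, 2.030469)
phase 4: p=0.8302, T=0.275, ωT=0.925568, cosh=1.459803, sinh=1.063497; start (x,ẋ)=(0.970913, 2.030469) → end (x,ẋ)=(1.677203, 3.467757)

x = 1.6772, ẋ = 3.4678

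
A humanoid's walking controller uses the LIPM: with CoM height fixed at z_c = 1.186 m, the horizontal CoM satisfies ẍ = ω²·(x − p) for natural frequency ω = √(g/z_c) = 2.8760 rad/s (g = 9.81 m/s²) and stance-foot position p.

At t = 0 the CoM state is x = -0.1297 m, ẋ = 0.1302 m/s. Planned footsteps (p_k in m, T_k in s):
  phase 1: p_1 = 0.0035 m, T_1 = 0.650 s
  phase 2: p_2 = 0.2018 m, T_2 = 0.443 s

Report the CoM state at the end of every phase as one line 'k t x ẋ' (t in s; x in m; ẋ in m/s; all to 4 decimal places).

phase 1: p=0.0035, T=0.650, ωT=1.869400, cosh=3.319310, sinh=3.165094; start (x,ẋ)=(-0.129700, 0.130200) → end (x,ẋ)=(-0.295344, -0.780320)
phase 2: p=0.2018, T=0.443, ωT=1.274068, cosh=1.927530, sinh=1.647838; start (x,ẋ)=(-0.295344, -0.780320) → end (x,ẋ)=(-1.203554, -3.860149)

1 0.6500 -0.2953 -0.7803
2 1.0930 -1.2036 -3.8601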